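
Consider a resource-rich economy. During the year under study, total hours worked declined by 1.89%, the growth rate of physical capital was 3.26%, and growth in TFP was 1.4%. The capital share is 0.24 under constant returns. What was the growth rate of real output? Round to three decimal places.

Labor's share = 1 − 0.24 = 0.76.
Physical capital: 0.24 × 3.26 = 0.7824 pp.
Total hours worked: 0.76 × (-1.89) = -1.4364 pp.
Output growth = 1.4 + (-0.654) = 0.746%.

0.746%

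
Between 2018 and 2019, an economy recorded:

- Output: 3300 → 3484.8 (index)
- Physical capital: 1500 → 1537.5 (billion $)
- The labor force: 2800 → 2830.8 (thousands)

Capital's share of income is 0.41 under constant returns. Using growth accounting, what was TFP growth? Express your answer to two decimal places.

TFP grew 3.93%.

Output growth = (3484.8 − 3300) / 3300 = 5.6%.
Physical capital growth = (1537.5 − 1500) / 1500 = 2.5%.
The labor force growth = (2830.8 − 2800) / 2800 = 1.1%.
Labor's share = 1 − 0.41 = 0.59.
Physical capital: 0.41 × 2.5 = 1.025 pp.
The labor force: 0.59 × 1.1 = 0.649 pp.
TFP growth = 5.6 − 1.674 = 3.926%.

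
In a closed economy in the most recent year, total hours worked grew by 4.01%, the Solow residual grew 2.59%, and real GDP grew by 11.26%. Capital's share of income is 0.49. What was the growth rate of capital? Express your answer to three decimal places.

Labor's share = 1 − 0.49 = 0.51.
gY = gA + 0.51×4.01 + 0.49×g.
0.49×g = 11.26 − 2.59 − 2.0451 = 6.6249.
g = 6.6249 / 0.49 = 13.5202%.

13.520%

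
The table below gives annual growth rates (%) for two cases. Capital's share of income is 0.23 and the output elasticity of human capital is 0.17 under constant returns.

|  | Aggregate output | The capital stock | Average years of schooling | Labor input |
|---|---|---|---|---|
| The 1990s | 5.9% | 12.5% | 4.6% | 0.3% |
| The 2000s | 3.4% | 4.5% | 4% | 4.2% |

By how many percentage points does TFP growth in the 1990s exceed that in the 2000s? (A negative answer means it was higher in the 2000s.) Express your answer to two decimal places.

Labor's share = 1 − 0.23 − 0.17 = 0.6.
The 1990s: TFP = 5.9 − 2.875 − 0.782 − 0.18 = 2.063%.
The 2000s: TFP = 3.4 − 1.035 − 0.68 − 2.52 = -0.835%.
Difference = 2.063 − (-0.835) = 2.898 pp.

2.90 percentage points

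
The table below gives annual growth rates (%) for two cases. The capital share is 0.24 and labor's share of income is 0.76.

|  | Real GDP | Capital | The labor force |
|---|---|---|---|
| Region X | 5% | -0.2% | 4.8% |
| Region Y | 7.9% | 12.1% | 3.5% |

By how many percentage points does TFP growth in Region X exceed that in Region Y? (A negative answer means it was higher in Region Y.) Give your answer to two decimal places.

Labor's share = 1 − 0.24 = 0.76.
Region X: TFP = 5 + 0.048 − 3.648 = 1.4%.
Region Y: TFP = 7.9 − 2.904 − 2.66 = 2.336%.
Difference = 1.4 − (2.336) = -0.936 pp.

-0.94 percentage points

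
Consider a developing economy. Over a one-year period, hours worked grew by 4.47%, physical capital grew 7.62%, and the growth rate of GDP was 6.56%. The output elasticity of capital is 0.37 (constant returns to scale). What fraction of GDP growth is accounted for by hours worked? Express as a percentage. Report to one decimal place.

Labor's share = 1 − 0.37 = 0.63.
Hours worked contributed 0.63 × 4.47 = 2.8161 pp.
Share of growth = 2.8161 / 6.56 × 100 = 42.928%.

42.9%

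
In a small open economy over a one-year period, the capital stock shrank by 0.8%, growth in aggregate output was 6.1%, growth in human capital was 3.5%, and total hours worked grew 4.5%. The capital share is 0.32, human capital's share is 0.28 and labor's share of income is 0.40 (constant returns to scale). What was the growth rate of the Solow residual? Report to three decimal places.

Labor's share = 1 − 0.32 − 0.28 = 0.4.
The capital stock: 0.32 × (-0.8) = -0.256 pp.
Human capital: 0.28 × 3.5 = 0.98 pp.
Total hours worked: 0.4 × 4.5 = 1.8 pp.
TFP growth = 6.1 − 2.524 = 3.576%.

The Solow residual grew 3.576%.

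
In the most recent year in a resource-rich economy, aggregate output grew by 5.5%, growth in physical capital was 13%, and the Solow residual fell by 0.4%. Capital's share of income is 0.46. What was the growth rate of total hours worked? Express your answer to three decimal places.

-0.148%

Labor's share = 1 − 0.46 = 0.54.
gY = gA + 0.46×13 + 0.54×g.
0.54×g = 5.5 + 0.4 − 5.98 = -0.08.
g = -0.08 / 0.54 = -0.14815%.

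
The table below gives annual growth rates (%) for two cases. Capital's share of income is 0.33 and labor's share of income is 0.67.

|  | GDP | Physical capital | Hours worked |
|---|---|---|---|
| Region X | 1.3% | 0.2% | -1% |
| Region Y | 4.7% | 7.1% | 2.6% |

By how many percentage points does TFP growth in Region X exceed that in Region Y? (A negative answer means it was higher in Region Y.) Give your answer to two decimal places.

Labor's share = 1 − 0.33 = 0.67.
Region X: TFP = 1.3 − 0.066 + 0.67 = 1.904%.
Region Y: TFP = 4.7 − 2.343 − 1.742 = 0.615%.
Difference = 1.904 − (0.615) = 1.289 pp.

1.29 percentage points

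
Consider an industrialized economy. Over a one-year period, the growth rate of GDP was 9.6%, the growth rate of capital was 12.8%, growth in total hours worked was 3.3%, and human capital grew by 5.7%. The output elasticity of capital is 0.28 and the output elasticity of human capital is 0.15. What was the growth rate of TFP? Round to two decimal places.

Labor's share = 1 − 0.28 − 0.15 = 0.57.
Capital: 0.28 × 12.8 = 3.584 pp.
Human capital: 0.15 × 5.7 = 0.855 pp.
Total hours worked: 0.57 × 3.3 = 1.881 pp.
TFP growth = 9.6 − 6.32 = 3.28%.

TFP grew 3.28%.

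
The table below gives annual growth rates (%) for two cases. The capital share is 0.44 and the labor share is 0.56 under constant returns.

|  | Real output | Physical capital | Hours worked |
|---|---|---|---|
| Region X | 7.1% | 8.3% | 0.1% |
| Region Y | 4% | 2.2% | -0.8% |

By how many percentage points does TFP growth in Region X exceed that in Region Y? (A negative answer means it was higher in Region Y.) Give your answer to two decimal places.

Labor's share = 1 − 0.44 = 0.56.
Region X: TFP = 7.1 − 3.652 − 0.056 = 3.392%.
Region Y: TFP = 4 − 0.968 + 0.448 = 3.48%.
Difference = 3.392 − (3.48) = -0.088 pp.

-0.09 percentage points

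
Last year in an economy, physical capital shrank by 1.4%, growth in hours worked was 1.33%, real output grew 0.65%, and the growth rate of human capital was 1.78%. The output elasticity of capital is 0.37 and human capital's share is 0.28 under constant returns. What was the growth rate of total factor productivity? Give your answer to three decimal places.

Labor's share = 1 − 0.37 − 0.28 = 0.35.
Physical capital: 0.37 × (-1.4) = -0.518 pp.
Human capital: 0.28 × 1.78 = 0.4984 pp.
Hours worked: 0.35 × 1.33 = 0.4655 pp.
TFP growth = 0.65 − 0.4459 = 0.2041%.

Total factor productivity growth was 0.204%.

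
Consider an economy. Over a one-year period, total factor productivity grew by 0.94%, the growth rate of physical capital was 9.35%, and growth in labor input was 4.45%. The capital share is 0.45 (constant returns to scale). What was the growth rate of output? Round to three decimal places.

Labor's share = 1 − 0.45 = 0.55.
Physical capital: 0.45 × 9.35 = 4.2075 pp.
Labor input: 0.55 × 4.45 = 2.4475 pp.
Output growth = 0.94 + 6.655 = 7.595%.

7.595%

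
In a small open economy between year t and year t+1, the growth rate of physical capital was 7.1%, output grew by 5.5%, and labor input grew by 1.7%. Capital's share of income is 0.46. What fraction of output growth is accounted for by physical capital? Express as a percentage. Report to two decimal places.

Physical capital contributed 0.46 × 7.1 = 3.266 pp.
Share of growth = 3.266 / 5.5 × 100 = 59.3818%.

Physical capital accounted for 59.38% of growth.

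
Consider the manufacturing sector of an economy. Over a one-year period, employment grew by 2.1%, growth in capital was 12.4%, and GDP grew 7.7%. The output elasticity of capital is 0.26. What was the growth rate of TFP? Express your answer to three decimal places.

Labor's share = 1 − 0.26 = 0.74.
Capital: 0.26 × 12.4 = 3.224 pp.
Employment: 0.74 × 2.1 = 1.554 pp.
TFP growth = 7.7 − 4.778 = 2.922%.

2.922%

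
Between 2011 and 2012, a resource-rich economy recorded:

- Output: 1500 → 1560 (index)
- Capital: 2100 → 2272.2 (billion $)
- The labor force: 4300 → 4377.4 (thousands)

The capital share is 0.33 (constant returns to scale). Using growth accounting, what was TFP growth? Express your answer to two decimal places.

Output growth = (1560 − 1500) / 1500 = 4%.
Capital growth = (2272.2 − 2100) / 2100 = 8.2%.
The labor force growth = (4377.4 − 4300) / 4300 = 1.8%.
Labor's share = 1 − 0.33 = 0.67.
Capital: 0.33 × 8.2 = 2.706 pp.
The labor force: 0.67 × 1.8 = 1.206 pp.
TFP growth = 4 − 3.912 = 0.088%.

0.09%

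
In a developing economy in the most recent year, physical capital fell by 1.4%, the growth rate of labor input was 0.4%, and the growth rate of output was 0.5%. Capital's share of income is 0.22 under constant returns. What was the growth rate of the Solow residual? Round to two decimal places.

Labor's share = 1 − 0.22 = 0.78.
Physical capital: 0.22 × (-1.4) = -0.308 pp.
Labor input: 0.78 × 0.4 = 0.312 pp.
TFP growth = 0.5 − 0.004 = 0.496%.

0.50%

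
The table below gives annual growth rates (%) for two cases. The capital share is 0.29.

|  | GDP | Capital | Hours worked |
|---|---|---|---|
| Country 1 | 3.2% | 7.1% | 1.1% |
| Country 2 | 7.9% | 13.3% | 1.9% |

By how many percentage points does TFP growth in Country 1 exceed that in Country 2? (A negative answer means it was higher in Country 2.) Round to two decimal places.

-2.33 percentage points

Labor's share = 1 − 0.29 = 0.71.
Country 1: TFP = 3.2 − 2.059 − 0.781 = 0.36%.
Country 2: TFP = 7.9 − 3.857 − 1.349 = 2.694%.
Difference = 0.36 − (2.694) = -2.334 pp.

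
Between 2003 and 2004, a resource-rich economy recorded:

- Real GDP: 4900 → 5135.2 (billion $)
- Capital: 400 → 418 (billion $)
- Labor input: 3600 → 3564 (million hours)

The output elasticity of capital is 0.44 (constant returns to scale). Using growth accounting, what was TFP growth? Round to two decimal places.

Real GDP growth = (5135.2 − 4900) / 4900 = 4.8%.
Capital growth = (418 − 400) / 400 = 4.5%.
Labor input growth = (3564 − 3600) / 3600 = -1%.
Labor's share = 1 − 0.44 = 0.56.
Capital: 0.44 × 4.5 = 1.98 pp.
Labor input: 0.56 × (-1) = -0.56 pp.
TFP growth = 4.8 − 1.42 = 3.38%.

TFP growth was 3.38%.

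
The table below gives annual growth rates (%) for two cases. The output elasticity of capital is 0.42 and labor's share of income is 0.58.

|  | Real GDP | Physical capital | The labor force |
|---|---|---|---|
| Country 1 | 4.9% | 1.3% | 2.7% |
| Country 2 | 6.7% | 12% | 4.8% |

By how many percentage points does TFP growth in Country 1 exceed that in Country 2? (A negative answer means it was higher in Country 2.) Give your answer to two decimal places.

3.91 percentage points

Labor's share = 1 − 0.42 = 0.58.
Country 1: TFP = 4.9 − 0.546 − 1.566 = 2.788%.
Country 2: TFP = 6.7 − 5.04 − 2.784 = -1.124%.
Difference = 2.788 − (-1.124) = 3.912 pp.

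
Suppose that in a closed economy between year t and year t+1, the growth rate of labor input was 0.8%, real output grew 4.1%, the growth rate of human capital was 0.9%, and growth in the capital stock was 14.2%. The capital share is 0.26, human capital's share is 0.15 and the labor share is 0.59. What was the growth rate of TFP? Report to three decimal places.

-0.199%

Labor's share = 1 − 0.26 − 0.15 = 0.59.
The capital stock: 0.26 × 14.2 = 3.692 pp.
Human capital: 0.15 × 0.9 = 0.135 pp.
Labor input: 0.59 × 0.8 = 0.472 pp.
TFP growth = 4.1 − 4.299 = -0.199%.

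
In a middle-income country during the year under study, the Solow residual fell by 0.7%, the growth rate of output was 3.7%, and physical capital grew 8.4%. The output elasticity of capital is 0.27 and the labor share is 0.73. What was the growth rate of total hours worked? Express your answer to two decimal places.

2.92%

Labor's share = 1 − 0.27 = 0.73.
gY = gA + 0.27×8.4 + 0.73×g.
0.73×g = 3.7 + 0.7 − 2.268 = 2.132.
g = 2.132 / 0.73 = 2.9205%.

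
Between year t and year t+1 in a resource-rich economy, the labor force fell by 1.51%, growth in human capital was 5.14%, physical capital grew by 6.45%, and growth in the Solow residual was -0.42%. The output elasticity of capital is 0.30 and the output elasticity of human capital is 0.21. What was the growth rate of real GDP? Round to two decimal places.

Labor's share = 1 − 0.3 − 0.21 = 0.49.
Physical capital: 0.3 × 6.45 = 1.935 pp.
Human capital: 0.21 × 5.14 = 1.0794 pp.
The labor force: 0.49 × (-1.51) = -0.7399 pp.
Output growth = -0.42 + 2.2745 = 1.8545%.

1.85%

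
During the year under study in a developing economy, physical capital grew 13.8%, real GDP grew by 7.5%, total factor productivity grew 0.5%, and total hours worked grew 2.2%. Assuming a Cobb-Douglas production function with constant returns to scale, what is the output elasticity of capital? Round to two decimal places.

α = 0.41

gY = gA + α·gK + (1−α)·gL, so gY − gA − gL = α(gK − gL).
7.5 − 0.5 − 2.2 = α × (13.8 − 2.2).
4.8 = 11.6 α, so α = 0.4138.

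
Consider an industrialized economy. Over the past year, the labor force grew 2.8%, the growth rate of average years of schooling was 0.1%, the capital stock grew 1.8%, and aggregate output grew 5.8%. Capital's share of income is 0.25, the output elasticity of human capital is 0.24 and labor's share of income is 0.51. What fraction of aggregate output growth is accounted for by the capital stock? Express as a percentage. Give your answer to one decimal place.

The capital stock contributed 0.25 × 1.8 = 0.45 pp.
Share of growth = 0.45 / 5.8 × 100 = 7.759%.

The capital stock accounted for 7.8% of growth.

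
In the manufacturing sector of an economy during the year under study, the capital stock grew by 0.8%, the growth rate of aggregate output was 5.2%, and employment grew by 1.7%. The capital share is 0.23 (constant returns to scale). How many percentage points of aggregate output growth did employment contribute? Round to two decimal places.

1.31

Labor's share = 1 − 0.23 = 0.77.
Contribution = share × growth = 0.77 × 1.7 = 1.309 pp.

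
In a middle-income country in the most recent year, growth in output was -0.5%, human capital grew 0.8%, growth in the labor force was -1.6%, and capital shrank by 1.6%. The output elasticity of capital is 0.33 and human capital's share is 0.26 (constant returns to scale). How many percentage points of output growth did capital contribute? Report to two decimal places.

Contribution = share × growth = 0.33 × (-1.6) = -0.528 pp.

-0.53 percentage points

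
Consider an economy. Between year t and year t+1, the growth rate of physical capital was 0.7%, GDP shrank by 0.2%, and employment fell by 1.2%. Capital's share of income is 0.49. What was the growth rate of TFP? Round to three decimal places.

0.069%

Labor's share = 1 − 0.49 = 0.51.
Physical capital: 0.49 × 0.7 = 0.343 pp.
Employment: 0.51 × (-1.2) = -0.612 pp.
TFP growth = -0.2 + 0.269 = 0.069%.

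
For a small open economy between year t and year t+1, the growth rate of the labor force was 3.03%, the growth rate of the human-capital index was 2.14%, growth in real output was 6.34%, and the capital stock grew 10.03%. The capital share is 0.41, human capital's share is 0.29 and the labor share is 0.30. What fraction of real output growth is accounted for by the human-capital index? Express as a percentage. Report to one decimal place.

The human-capital index contributed 0.29 × 2.14 = 0.6206 pp.
Share of growth = 0.6206 / 6.34 × 100 = 9.789%.

9.8%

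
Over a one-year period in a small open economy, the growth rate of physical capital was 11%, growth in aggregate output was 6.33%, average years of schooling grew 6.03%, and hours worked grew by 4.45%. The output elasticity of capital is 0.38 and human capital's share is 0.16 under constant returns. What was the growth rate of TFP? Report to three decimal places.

-0.862%

Labor's share = 1 − 0.38 − 0.16 = 0.46.
Physical capital: 0.38 × 11 = 4.18 pp.
Average years of schooling: 0.16 × 6.03 = 0.9648 pp.
Hours worked: 0.46 × 4.45 = 2.047 pp.
TFP growth = 6.33 − 7.1918 = -0.8618%.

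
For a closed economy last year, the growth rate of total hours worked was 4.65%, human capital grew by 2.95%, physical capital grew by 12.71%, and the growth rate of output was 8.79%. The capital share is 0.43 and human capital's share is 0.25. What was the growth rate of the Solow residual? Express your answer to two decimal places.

Labor's share = 1 − 0.43 − 0.25 = 0.32.
Physical capital: 0.43 × 12.71 = 5.4653 pp.
Human capital: 0.25 × 2.95 = 0.7375 pp.
Total hours worked: 0.32 × 4.65 = 1.488 pp.
TFP growth = 8.79 − 7.6908 = 1.0992%.

The Solow residual growth was 1.10%.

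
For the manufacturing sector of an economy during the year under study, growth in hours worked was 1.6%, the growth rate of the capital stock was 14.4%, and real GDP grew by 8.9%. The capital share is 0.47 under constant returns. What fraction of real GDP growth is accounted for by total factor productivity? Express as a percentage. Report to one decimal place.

Total factor productivity accounted for 14.4% of growth.

Labor's share = 1 − 0.47 = 0.53.
The capital stock: 0.47 × 14.4 = 6.768 pp.
Hours worked: 0.53 × 1.6 = 0.848 pp.
TFP growth = 8.9 − 7.616 = 1.284%.
TFP share of growth = 1.284 / 8.9 × 100 = 14.427%.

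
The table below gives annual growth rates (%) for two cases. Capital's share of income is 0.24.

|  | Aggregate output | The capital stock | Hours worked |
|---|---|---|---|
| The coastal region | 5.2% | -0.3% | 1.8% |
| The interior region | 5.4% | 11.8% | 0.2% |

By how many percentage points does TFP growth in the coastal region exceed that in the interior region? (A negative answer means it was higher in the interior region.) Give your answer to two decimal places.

1.49 percentage points

Labor's share = 1 − 0.24 = 0.76.
The coastal region: TFP = 5.2 + 0.072 − 1.368 = 3.904%.
The interior region: TFP = 5.4 − 2.832 − 0.152 = 2.416%.
Difference = 3.904 − (2.416) = 1.488 pp.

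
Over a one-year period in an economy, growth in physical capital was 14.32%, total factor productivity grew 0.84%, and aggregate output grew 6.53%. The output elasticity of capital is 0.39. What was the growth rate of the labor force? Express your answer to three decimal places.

0.172%

Labor's share = 1 − 0.39 = 0.61.
gY = gA + 0.39×14.32 + 0.61×g.
0.61×g = 6.53 − 0.84 − 5.5848 = 0.1052.
g = 0.1052 / 0.61 = 0.17246%.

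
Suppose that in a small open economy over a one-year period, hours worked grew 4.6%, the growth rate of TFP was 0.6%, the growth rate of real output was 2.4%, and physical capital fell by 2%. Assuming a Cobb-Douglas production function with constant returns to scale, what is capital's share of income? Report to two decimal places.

α = 0.42

gY = gA + α·gK + (1−α)·gL, so gY − gA − gL = α(gK − gL).
2.4 − 0.6 − 4.6 = α × (-2 − 4.6).
-2.8 = -6.6 α, so α = 0.4242.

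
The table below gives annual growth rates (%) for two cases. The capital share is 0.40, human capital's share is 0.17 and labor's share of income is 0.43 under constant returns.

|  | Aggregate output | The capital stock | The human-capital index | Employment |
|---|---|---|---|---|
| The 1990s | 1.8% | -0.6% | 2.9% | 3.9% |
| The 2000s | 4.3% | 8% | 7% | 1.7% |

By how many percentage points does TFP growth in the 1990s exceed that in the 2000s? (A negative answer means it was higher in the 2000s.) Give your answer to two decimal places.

Labor's share = 1 − 0.4 − 0.17 = 0.43.
The 1990s: TFP = 1.8 + 0.24 − 0.493 − 1.677 = -0.13%.
The 2000s: TFP = 4.3 − 3.2 − 1.19 − 0.731 = -0.821%.
Difference = -0.13 − (-0.821) = 0.691 pp.

0.69 percentage points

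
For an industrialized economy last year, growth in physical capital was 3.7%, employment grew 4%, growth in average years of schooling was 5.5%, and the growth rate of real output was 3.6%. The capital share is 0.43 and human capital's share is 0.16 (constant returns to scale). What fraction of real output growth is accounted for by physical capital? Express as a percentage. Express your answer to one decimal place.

Physical capital accounted for 44.2% of growth.

Physical capital contributed 0.43 × 3.7 = 1.591 pp.
Share of growth = 1.591 / 3.6 × 100 = 44.194%.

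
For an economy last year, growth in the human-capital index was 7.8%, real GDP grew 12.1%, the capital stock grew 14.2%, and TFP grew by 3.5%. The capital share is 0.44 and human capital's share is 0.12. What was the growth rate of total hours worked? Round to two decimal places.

Total hours worked grew 3.22%.

Labor's share = 1 − 0.44 − 0.12 = 0.44.
gY = gA + 0.44×14.2 + 0.12×7.8 + 0.44×g.
0.44×g = 12.1 − 3.5 − 7.184 = 1.416.
g = 1.416 / 0.44 = 3.2182%.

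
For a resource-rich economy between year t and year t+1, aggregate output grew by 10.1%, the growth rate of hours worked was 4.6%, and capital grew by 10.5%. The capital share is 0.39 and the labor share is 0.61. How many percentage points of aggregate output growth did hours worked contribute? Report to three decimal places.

2.806 percentage points

Labor's share = 1 − 0.39 = 0.61.
Contribution = share × growth = 0.61 × 4.6 = 2.806 pp.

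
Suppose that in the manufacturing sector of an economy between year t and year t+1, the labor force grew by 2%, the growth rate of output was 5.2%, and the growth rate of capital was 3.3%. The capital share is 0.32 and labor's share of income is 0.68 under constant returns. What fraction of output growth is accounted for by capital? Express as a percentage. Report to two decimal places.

Capital accounted for 20.31% of growth.

Capital contributed 0.32 × 3.3 = 1.056 pp.
Share of growth = 1.056 / 5.2 × 100 = 20.3077%.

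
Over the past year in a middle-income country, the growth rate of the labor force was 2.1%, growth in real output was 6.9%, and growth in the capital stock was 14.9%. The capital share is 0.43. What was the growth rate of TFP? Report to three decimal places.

Labor's share = 1 − 0.43 = 0.57.
The capital stock: 0.43 × 14.9 = 6.407 pp.
The labor force: 0.57 × 2.1 = 1.197 pp.
TFP growth = 6.9 − 7.604 = -0.704%.

-0.704%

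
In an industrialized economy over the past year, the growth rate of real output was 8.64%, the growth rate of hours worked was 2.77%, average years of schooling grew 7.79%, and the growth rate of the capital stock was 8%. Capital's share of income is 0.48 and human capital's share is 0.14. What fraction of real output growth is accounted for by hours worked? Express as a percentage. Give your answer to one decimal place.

Labor's share = 1 − 0.48 − 0.14 = 0.38.
Hours worked contributed 0.38 × 2.77 = 1.0526 pp.
Share of growth = 1.0526 / 8.64 × 100 = 12.183%.

12.2%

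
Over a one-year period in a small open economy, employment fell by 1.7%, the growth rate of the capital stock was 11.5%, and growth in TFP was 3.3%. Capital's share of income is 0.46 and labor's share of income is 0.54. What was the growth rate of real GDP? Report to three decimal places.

Real GDP grew 7.672%.

Labor's share = 1 − 0.46 = 0.54.
The capital stock: 0.46 × 11.5 = 5.29 pp.
Employment: 0.54 × (-1.7) = -0.918 pp.
Output growth = 3.3 + 4.372 = 7.672%.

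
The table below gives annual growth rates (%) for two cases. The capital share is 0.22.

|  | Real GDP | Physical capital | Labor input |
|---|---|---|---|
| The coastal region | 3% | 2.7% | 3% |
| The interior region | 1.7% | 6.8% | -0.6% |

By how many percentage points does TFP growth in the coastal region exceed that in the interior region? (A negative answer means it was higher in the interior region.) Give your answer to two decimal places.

Labor's share = 1 − 0.22 = 0.78.
The coastal region: TFP = 3 − 0.594 − 2.34 = 0.066%.
The interior region: TFP = 1.7 − 1.496 + 0.468 = 0.672%.
Difference = 0.066 − (0.672) = -0.606 pp.

-0.61 percentage points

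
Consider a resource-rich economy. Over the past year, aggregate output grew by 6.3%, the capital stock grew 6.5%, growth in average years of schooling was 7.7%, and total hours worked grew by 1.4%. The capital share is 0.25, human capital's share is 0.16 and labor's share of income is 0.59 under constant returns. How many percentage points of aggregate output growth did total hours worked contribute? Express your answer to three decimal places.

Labor's share = 1 − 0.25 − 0.16 = 0.59.
Contribution = share × growth = 0.59 × 1.4 = 0.826 pp.

0.826 percentage points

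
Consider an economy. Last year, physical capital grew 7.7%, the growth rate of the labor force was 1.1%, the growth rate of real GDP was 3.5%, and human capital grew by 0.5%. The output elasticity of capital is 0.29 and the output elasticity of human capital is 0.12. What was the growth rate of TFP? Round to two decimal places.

0.56%

Labor's share = 1 − 0.29 − 0.12 = 0.59.
Physical capital: 0.29 × 7.7 = 2.233 pp.
Human capital: 0.12 × 0.5 = 0.06 pp.
The labor force: 0.59 × 1.1 = 0.649 pp.
TFP growth = 3.5 − 2.942 = 0.558%.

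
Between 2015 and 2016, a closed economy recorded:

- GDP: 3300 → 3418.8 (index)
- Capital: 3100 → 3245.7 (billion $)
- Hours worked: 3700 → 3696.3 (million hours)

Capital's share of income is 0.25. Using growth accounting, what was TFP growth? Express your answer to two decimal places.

2.50%

GDP growth = (3418.8 − 3300) / 3300 = 3.6%.
Capital growth = (3245.7 − 3100) / 3100 = 4.7%.
Hours worked growth = (3696.3 − 3700) / 3700 = -0.1%.
Labor's share = 1 − 0.25 = 0.75.
Capital: 0.25 × 4.7 = 1.175 pp.
Hours worked: 0.75 × (-0.1) = -0.075 pp.
TFP growth = 3.6 − 1.1 = 2.5%.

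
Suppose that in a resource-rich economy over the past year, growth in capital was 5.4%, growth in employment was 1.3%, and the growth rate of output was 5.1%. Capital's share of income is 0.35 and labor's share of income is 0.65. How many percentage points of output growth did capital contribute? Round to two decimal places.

Contribution = share × growth = 0.35 × 5.4 = 1.89 pp.

1.89 pp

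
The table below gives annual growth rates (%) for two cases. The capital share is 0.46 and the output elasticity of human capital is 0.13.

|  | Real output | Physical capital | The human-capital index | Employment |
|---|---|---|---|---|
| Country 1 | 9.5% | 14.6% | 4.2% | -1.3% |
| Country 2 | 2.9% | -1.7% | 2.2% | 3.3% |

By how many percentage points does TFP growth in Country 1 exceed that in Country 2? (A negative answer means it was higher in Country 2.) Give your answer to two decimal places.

Labor's share = 1 − 0.46 − 0.13 = 0.41.
Country 1: TFP = 9.5 − 6.716 − 0.546 + 0.533 = 2.771%.
Country 2: TFP = 2.9 + 0.782 − 0.286 − 1.353 = 2.043%.
Difference = 2.771 − (2.043) = 0.728 pp.

0.73 percentage points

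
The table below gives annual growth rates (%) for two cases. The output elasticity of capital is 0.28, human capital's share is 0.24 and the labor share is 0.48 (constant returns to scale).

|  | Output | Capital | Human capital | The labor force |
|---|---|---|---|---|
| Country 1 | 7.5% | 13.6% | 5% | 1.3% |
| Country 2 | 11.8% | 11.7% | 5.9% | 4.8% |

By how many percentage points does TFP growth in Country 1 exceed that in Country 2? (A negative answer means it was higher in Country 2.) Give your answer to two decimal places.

Labor's share = 1 − 0.28 − 0.24 = 0.48.
Country 1: TFP = 7.5 − 3.808 − 1.2 − 0.624 = 1.868%.
Country 2: TFP = 11.8 − 3.276 − 1.416 − 2.304 = 4.804%.
Difference = 1.868 − (4.804) = -2.936 pp.

-2.94 percentage points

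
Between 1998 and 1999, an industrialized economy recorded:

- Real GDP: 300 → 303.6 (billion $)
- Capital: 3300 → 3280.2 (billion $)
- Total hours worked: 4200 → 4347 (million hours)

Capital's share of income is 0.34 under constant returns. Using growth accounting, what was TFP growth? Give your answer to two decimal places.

Real GDP growth = (303.6 − 300) / 300 = 1.2%.
Capital growth = (3280.2 − 3300) / 3300 = -0.6%.
Total hours worked growth = (4347 − 4200) / 4200 = 3.5%.
Labor's share = 1 − 0.34 = 0.66.
Capital: 0.34 × (-0.6) = -0.204 pp.
Total hours worked: 0.66 × 3.5 = 2.31 pp.
TFP growth = 1.2 − 2.106 = -0.906%.

-0.91%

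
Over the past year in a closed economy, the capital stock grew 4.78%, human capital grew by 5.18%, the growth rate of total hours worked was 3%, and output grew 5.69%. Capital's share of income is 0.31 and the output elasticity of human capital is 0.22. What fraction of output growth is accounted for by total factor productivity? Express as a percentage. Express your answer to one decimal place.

29.1%

Labor's share = 1 − 0.31 − 0.22 = 0.47.
The capital stock: 0.31 × 4.78 = 1.4818 pp.
Human capital: 0.22 × 5.18 = 1.1396 pp.
Total hours worked: 0.47 × 3 = 1.41 pp.
TFP growth = 5.69 − 4.0314 = 1.6586%.
TFP share of growth = 1.6586 / 5.69 × 100 = 29.149%.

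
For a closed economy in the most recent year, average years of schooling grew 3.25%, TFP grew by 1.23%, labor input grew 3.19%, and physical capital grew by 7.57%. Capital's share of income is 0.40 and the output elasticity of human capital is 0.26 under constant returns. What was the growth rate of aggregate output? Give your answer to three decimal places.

Aggregate output growth was 6.188%.

Labor's share = 1 − 0.4 − 0.26 = 0.34.
Physical capital: 0.4 × 7.57 = 3.028 pp.
Average years of schooling: 0.26 × 3.25 = 0.845 pp.
Labor input: 0.34 × 3.19 = 1.0846 pp.
Output growth = 1.23 + 4.9576 = 6.1876%.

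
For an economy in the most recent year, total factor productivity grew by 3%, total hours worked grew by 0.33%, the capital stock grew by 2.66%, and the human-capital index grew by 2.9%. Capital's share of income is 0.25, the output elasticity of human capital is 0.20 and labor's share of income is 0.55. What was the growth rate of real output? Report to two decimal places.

4.43%

Labor's share = 1 − 0.25 − 0.2 = 0.55.
The capital stock: 0.25 × 2.66 = 0.665 pp.
The human-capital index: 0.2 × 2.9 = 0.58 pp.
Total hours worked: 0.55 × 0.33 = 0.1815 pp.
Output growth = 3 + 1.4265 = 4.4265%.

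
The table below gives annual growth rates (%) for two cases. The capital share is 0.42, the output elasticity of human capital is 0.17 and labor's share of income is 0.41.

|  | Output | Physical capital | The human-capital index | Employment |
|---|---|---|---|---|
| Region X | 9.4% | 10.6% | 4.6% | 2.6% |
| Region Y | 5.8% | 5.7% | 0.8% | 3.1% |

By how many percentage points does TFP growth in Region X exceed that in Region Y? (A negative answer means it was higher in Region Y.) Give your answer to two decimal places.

Labor's share = 1 − 0.42 − 0.17 = 0.41.
Region X: TFP = 9.4 − 4.452 − 0.782 − 1.066 = 3.1%.
Region Y: TFP = 5.8 − 2.394 − 0.136 − 1.271 = 1.999%.
Difference = 3.1 − (1.999) = 1.101 pp.

1.10 percentage points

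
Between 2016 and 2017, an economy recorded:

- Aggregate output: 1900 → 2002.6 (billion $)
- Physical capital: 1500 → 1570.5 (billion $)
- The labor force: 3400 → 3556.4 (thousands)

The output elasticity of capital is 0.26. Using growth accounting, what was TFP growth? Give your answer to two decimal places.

Aggregate output growth = (2002.6 − 1900) / 1900 = 5.4%.
Physical capital growth = (1570.5 − 1500) / 1500 = 4.7%.
The labor force growth = (3556.4 − 3400) / 3400 = 4.6%.
Labor's share = 1 − 0.26 = 0.74.
Physical capital: 0.26 × 4.7 = 1.222 pp.
The labor force: 0.74 × 4.6 = 3.404 pp.
TFP growth = 5.4 − 4.626 = 0.774%.

TFP growth was 0.77%.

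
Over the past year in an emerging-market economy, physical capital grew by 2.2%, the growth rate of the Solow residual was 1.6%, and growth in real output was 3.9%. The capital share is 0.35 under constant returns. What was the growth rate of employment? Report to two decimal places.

Employment growth was 2.35%.

Labor's share = 1 − 0.35 = 0.65.
gY = gA + 0.35×2.2 + 0.65×g.
0.65×g = 3.9 − 1.6 − 0.77 = 1.53.
g = 1.53 / 0.65 = 2.3538%.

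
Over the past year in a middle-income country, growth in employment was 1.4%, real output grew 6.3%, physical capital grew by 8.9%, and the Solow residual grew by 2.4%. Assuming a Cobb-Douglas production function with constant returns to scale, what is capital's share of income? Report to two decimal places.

0.33

gY = gA + α·gK + (1−α)·gL, so gY − gA − gL = α(gK − gL).
6.3 − 2.4 − 1.4 = α × (8.9 − 1.4).
2.5 = 7.5 α, so α = 0.3333.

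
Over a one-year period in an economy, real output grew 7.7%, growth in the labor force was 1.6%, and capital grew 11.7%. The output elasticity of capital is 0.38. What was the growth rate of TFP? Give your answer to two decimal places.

Labor's share = 1 − 0.38 = 0.62.
Capital: 0.38 × 11.7 = 4.446 pp.
The labor force: 0.62 × 1.6 = 0.992 pp.
TFP growth = 7.7 − 5.438 = 2.262%.

2.26%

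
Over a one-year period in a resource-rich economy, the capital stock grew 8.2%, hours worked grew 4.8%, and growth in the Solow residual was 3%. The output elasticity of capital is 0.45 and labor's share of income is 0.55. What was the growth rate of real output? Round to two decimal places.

Labor's share = 1 − 0.45 = 0.55.
The capital stock: 0.45 × 8.2 = 3.69 pp.
Hours worked: 0.55 × 4.8 = 2.64 pp.
Output growth = 3 + 6.33 = 9.33%.

Real output grew 9.33%.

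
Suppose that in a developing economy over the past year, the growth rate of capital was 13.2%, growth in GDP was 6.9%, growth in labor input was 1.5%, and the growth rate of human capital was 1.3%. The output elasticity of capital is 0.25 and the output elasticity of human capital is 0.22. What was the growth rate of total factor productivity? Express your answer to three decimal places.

2.519%

Labor's share = 1 − 0.25 − 0.22 = 0.53.
Capital: 0.25 × 13.2 = 3.3 pp.
Human capital: 0.22 × 1.3 = 0.286 pp.
Labor input: 0.53 × 1.5 = 0.795 pp.
TFP growth = 6.9 − 4.381 = 2.519%.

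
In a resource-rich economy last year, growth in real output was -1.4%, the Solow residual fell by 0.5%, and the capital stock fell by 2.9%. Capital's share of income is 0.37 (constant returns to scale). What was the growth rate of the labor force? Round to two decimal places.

Labor's share = 1 − 0.37 = 0.63.
gY = gA + 0.37×(-2.9) + 0.63×g.
0.63×g = -1.4 + 0.5 + 1.073 = 0.173.
g = 0.173 / 0.63 = 0.2746%.

0.27%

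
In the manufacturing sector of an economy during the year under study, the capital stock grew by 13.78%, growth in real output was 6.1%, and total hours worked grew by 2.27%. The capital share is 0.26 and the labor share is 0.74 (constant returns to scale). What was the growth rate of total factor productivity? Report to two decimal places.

0.84%

Labor's share = 1 − 0.26 = 0.74.
The capital stock: 0.26 × 13.78 = 3.5828 pp.
Total hours worked: 0.74 × 2.27 = 1.6798 pp.
TFP growth = 6.1 − 5.2626 = 0.8374%.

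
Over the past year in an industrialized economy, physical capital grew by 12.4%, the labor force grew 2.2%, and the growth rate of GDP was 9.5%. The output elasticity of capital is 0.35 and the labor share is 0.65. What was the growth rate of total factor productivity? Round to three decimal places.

Labor's share = 1 − 0.35 = 0.65.
Physical capital: 0.35 × 12.4 = 4.34 pp.
The labor force: 0.65 × 2.2 = 1.43 pp.
TFP growth = 9.5 − 5.77 = 3.73%.

3.730%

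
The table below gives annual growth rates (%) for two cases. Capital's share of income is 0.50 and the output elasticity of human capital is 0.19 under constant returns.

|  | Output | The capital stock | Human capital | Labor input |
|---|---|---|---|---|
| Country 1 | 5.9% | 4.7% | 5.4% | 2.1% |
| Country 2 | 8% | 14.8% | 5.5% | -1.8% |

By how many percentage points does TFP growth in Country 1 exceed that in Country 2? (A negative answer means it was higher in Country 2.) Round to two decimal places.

Labor's share = 1 − 0.5 − 0.19 = 0.31.
Country 1: TFP = 5.9 − 2.35 − 1.026 − 0.651 = 1.873%.
Country 2: TFP = 8 − 7.4 − 1.045 + 0.558 = 0.113%.
Difference = 1.873 − (0.113) = 1.76 pp.

1.76 percentage points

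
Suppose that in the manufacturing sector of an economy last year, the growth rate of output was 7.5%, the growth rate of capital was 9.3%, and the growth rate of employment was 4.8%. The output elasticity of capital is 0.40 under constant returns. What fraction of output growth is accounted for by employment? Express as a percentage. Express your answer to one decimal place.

38.4%

Labor's share = 1 − 0.4 = 0.6.
Employment contributed 0.6 × 4.8 = 2.88 pp.
Share of growth = 2.88 / 7.5 × 100 = 38.4%.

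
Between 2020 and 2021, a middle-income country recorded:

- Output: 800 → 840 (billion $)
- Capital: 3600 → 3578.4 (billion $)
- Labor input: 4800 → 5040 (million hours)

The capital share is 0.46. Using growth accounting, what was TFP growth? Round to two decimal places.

TFP grew 2.58%.

Output growth = (840 − 800) / 800 = 5%.
Capital growth = (3578.4 − 3600) / 3600 = -0.6%.
Labor input growth = (5040 − 4800) / 4800 = 5%.
Labor's share = 1 − 0.46 = 0.54.
Capital: 0.46 × (-0.6) = -0.276 pp.
Labor input: 0.54 × 5 = 2.7 pp.
TFP growth = 5 − 2.424 = 2.576%.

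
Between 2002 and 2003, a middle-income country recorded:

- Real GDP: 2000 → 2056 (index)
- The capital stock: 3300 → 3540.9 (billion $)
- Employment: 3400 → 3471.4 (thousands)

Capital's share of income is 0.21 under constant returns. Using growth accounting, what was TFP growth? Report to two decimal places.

-0.39%

Real GDP growth = (2056 − 2000) / 2000 = 2.8%.
The capital stock growth = (3540.9 − 3300) / 3300 = 7.3%.
Employment growth = (3471.4 − 3400) / 3400 = 2.1%.
Labor's share = 1 − 0.21 = 0.79.
The capital stock: 0.21 × 7.3 = 1.533 pp.
Employment: 0.79 × 2.1 = 1.659 pp.
TFP growth = 2.8 − 3.192 = -0.392%.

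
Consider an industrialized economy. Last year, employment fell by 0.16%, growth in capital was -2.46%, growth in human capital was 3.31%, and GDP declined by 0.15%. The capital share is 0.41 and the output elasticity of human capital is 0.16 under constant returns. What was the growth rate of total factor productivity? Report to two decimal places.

Total factor productivity grew 0.40%.

Labor's share = 1 − 0.41 − 0.16 = 0.43.
Capital: 0.41 × (-2.46) = -1.0086 pp.
Human capital: 0.16 × 3.31 = 0.5296 pp.
Employment: 0.43 × (-0.16) = -0.0688 pp.
TFP growth = -0.15 + 0.5478 = 0.3978%.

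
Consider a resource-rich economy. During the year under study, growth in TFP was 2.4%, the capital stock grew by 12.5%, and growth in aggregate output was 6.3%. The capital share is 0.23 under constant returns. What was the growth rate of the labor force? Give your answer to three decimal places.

The labor force growth was 1.331%.

Labor's share = 1 − 0.23 = 0.77.
gY = gA + 0.23×12.5 + 0.77×g.
0.77×g = 6.3 − 2.4 − 2.875 = 1.025.
g = 1.025 / 0.77 = 1.33117%.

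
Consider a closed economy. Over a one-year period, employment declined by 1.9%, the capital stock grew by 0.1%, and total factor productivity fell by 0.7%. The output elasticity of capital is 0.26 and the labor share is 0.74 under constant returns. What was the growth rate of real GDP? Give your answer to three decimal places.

-2.080%

Labor's share = 1 − 0.26 = 0.74.
The capital stock: 0.26 × 0.1 = 0.026 pp.
Employment: 0.74 × (-1.9) = -1.406 pp.
Output growth = -0.7 + (-1.38) = -2.08%.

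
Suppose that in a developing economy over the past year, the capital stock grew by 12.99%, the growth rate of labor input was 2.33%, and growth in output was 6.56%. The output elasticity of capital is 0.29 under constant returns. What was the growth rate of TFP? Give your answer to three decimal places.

TFP grew 1.139%.

Labor's share = 1 − 0.29 = 0.71.
The capital stock: 0.29 × 12.99 = 3.7671 pp.
Labor input: 0.71 × 2.33 = 1.6543 pp.
TFP growth = 6.56 − 5.4214 = 1.1386%.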